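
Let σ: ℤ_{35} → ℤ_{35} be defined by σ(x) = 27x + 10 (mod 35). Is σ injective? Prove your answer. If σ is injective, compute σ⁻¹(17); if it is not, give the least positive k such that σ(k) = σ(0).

21

Recall: σ is injective when σ(x_1) = σ(x_2) forces x_1 = x_2.
If σ(x_1) = σ(x_2), then 27x_1 ≡ 27x_2 (mod 35). Because gcd(27, 35) = 1, we may cancel 27 to get x_1 ≡ x_2 (mod 35).
So σ is injective.
We now compute 27⁻¹ mod 35 explicitly. Euclid's algorithm: 35 = 1·27 + 8, 27 = 3·8 + 3, 8 = 2·3 + 2, 3 = 1·2 + 1; back-substituting gives 1 = 13·27 − 10·35, so 27⁻¹ ≡ 13 (mod 35).
Since σ is injective, we compute σ⁻¹(17): solve 27x + 10 ≡ 17 (mod 35), i.e. 27x ≡ 7 (mod 35).
Multiplying by 27⁻¹ = 13 gives x ≡ 13·7 = 91 = 2·35 + 21 ≡ 21 (mod 35).
Check: σ(21) = 27·21 + 10 = 577 = 16·35 + 17 ≡ 17 (mod 35).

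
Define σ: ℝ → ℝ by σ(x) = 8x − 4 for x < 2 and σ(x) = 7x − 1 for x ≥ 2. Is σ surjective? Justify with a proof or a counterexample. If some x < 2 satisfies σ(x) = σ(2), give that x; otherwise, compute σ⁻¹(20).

Both pieces are strictly increasing (slopes 8 and 7), so each is injective on its own interval.
The left piece maps (−∞, 2) onto (−∞, 12); the right piece maps [2, ∞) onto [13, ∞).
The union (−∞, 12) ∪ [13, ∞) omits the interval between 12 and 13; in particular 12 has no preimage. So σ is not surjective.
Because the two images are disjoint, no x < 2 has σ(x) = σ(2), so we compute σ⁻¹(20): 20 lies in [13, ∞), so solve 7x − 1 = 20: x = (20 + 1)/7 = 3.

3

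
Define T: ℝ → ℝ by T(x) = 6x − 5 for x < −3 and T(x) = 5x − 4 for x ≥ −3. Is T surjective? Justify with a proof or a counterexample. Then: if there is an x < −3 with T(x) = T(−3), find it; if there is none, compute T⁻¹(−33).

Both pieces are strictly increasing (slopes 6 and 5), so each is injective on its own interval.
The left piece maps (−∞, −3) onto (−∞, −23); the right piece maps [−3, ∞) onto [−19, ∞).
The union (−∞, −23) ∪ [−19, ∞) omits the interval between −23 and −19; in particular −23 has no preimage. So T is not surjective.
Because the two images are disjoint, no x < −3 has T(x) = T(−3), so we compute T⁻¹(−33): −33 lies in (−∞, −23), so solve 6x − 5 = −33: x = (−33 + 5)/6 = −14/3.

-14/3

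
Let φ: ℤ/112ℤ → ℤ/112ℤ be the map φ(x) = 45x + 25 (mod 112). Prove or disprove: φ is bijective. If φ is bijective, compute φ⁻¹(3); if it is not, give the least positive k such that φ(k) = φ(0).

By definition, φ is injective if φ(a) = φ(b) implies a = b.
Suppose φ(a) = φ(b) in ℤ/112ℤ. Then 45a + 25 ≡ 45b + 25 (mod 112), therefore 45(a − b) ≡ 0 (mod 112).
Since gcd(45, 112) = 1, 45 is invertible modulo 112, therefore a − b ≡ 0 (mod 112), i.e. a = b.
We now compute 45⁻¹ mod 112 explicitly. Euclid's algorithm: 112 = 2·45 + 22, 45 = 2·22 + 1; back-substituting gives 1 = 5·45 − 2·112, so 45⁻¹ ≡ 5 (mod 112).
Then y ↦ 5(y − 25) is a two-sided inverse to φ, so every y ∈ ℤ/112ℤ has a preimage.
Therefore φ is bijective.
Since φ is bijective, we find φ⁻¹(3): we need 45x ≡ 3 − 25 ≡ 90 (mod 112). Using 45⁻¹ = 5: x ≡ 5·90 = 450 = 4·112 + 2, so x = 2.
Check: φ(2) = 45·2 + 25 = 115 = 1·112 + 3 ≡ 3 (mod 112).

2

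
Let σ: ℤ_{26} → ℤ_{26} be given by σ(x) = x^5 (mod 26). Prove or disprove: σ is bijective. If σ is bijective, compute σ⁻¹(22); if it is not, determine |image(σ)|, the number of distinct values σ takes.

16

Computing x^5 mod 26 for each x (by repeated squaring, reducing mod 26 at every step), the values σ(0), σ(1), …, σ(25) are: 0, 1, 6, 9, 10, 5, 2, 11, 8, 3, 4, 7, 12, 13, 14, 19, 22, 23, 18, 15, 24, 21, 16, 17, 20, 25.
Every element of ℤ_{26} appears exactly once in this list, so σ is a bijection, and in particular bijective.
Since σ is bijective, we read off the preimage of 22 from the same table: σ(16) = 22, so σ⁻¹(22) = 16.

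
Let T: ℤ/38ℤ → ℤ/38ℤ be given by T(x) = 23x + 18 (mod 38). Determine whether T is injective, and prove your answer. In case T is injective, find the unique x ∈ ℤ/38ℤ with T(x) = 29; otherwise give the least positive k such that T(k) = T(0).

17

If T(s) = T(t), then 23s ≡ 23t (mod 38). Because gcd(23, 38) = 1, we may cancel 23 to get s ≡ t (mod 38).
Thus T is injective.
We now compute 23⁻¹ mod 38 explicitly. Euclid's algorithm: 38 = 1·23 + 15, 23 = 1·15 + 8, 15 = 1·8 + 7, 8 = 1·7 + 1; back-substituting gives 1 = 5·23 − 3·38, so 23⁻¹ ≡ 5 (mod 38).
Since T is injective, we compute T⁻¹(29): solve 23x + 18 ≡ 29 (mod 38), i.e. 23x ≡ 11 (mod 38).
Multiplying by 23⁻¹ = 5 gives x ≡ 5·11 = 55 = 1·38 + 17 ≡ 17 (mod 38).
Check: T(17) = 23·17 + 18 = 409 = 10·38 + 29 ≡ 29 (mod 38).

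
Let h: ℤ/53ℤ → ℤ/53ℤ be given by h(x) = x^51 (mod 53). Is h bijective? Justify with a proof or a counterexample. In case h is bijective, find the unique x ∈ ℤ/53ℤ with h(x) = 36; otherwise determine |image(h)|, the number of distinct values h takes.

Since 53 is prime, the nonzero elements of ℤ/53ℤ form a cyclic group of order 52.
As gcd(51, 52) = 1, raising to the 51st power is a bijection on this group: if a^51 ≡ b^51 then (ab^{−1})^51 = 1, and the only element of order dividing gcd(51, 52) = 1 is 1, so a = b.
With h(0) = 0 this makes h injective on all of ℤ/53ℤ, hence bijective (finite equal-size domain and codomain). In particular h is bijective.
Since h is bijective, we find the preimage of 36. The inverse of x ↦ x^51 on (ℤ/53ℤ)^× is x ↦ x^51, because 51·51 = 2601 = 50·52 + 1 ≡ 1 (mod 52) and x^{52} = 1 for x ≠ 0 (Fermat). So h⁻¹(36) = 36^51 mod 53.
Repeated squaring mod 53: 36^1 ≡ 36, 36^2 ≡ 36² = 1296 ≡ 24, 36^4 ≡ 24² = 576 ≡ 46, 36^8 ≡ 46² = 2116 ≡ 49, 36^16 ≡ 49² = 2401 ≡ 16, 36^32 ≡ 16² = 256 ≡ 44. Since 51 = 32 + 16 + 2 + 1, 36^51 ≡ 44·16·24·36: 44·16 = 704 ≡ 15, then 15·24 = 360 ≡ 42, then 42·36 = 1512 ≡ 28. So 36^51 ≡ 28 (mod 53).
Hence h⁻¹(36) = 28.

28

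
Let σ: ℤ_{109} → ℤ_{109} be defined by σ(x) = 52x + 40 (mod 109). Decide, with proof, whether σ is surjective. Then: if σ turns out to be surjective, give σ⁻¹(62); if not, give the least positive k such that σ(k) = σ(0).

Since gcd(52, 109) = 1, 52 is invertible modulo 109. Euclid's algorithm: 109 = 2·52 + 5, 52 = 10·5 + 2, 5 = 2·2 + 1; back-substituting gives 1 = 65·52 − 31·109, so 52⁻¹ ≡ 65 (mod 109).
For any y ∈ ℤ_{109}, x = 65(y − 40) mod 109 satisfies σ(x) = 52·65(y − 40) + 40 ≡ y (since 52·65 ≡ 1 mod 109). So every y has a preimage.
Hence σ is surjective.
Since σ is surjective, we compute σ⁻¹(62): solve 52x + 40 ≡ 62 (mod 109), i.e. 52x ≡ 22 (mod 109).
Multiplying by 52⁻¹ = 65 gives x ≡ 65·22 = 1430 = 13·109 + 13 ≡ 13 (mod 109).
Check: σ(13) = 52·13 + 40 = 716 = 6·109 + 62 ≡ 62 (mod 109).

13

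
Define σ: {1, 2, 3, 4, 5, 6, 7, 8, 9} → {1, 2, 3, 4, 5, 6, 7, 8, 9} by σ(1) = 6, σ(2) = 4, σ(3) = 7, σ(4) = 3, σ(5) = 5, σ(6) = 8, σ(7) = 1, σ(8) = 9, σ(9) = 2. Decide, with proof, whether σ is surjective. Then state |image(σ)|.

Every element of the codomain has a preimage: 1 = σ(7), 2 = σ(9), 3 = σ(4), 4 = σ(2), 5 = σ(5), 6 = σ(1), 7 = σ(3), 8 = σ(6), 9 = σ(8).
Hence σ is surjective.
The image of σ is {1, 2, 3, 4, 5, 6, 7, 8, 9}, which has 9 elements.

9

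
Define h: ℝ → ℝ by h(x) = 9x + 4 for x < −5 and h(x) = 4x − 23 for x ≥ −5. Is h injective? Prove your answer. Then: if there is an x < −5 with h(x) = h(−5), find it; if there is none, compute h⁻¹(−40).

-47/9

Both pieces are strictly increasing (slopes 9 and 4), so each is injective on its own interval.
The left piece maps (−∞, −5) onto (−∞, −41); the right piece maps [−5, ∞) onto [−43, ∞).
These images overlap. In particular h(−5) = −43 (right piece), and solving 9x + 4 = −43 on the left piece gives x = −47/9 < −5.
So h(−47/9) = h(−5) with −47/9 ≠ −5, and h is not injective. This x = −47/9 is the requested value below −5.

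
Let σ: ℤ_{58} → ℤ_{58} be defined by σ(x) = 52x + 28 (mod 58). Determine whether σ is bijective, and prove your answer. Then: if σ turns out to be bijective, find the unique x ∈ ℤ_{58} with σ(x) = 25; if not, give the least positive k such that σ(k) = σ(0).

Recall that injectivity means: for all s, t in the domain, σ(s) = σ(t) implies s = t.
We have gcd(52, 58) = 2 > 1. Taking s = 0 and t = 29: σ(0) = 28 and σ(29) = 52·29 + 28 = 1536 ≡ 28 (mod 58).
So σ(0) = σ(29) while 0 ≠ 29, therefore σ is not injective, hence not bijective.
Since σ is not bijective, we find the least positive k with σ(k) = σ(0): this means 52k ≡ 0 (mod 58), i.e. 58 ∣ 52k. Since gcd(52, 58) = 2, dividing through by 2 this holds exactly when 29 ∣ 26k, and as gcd(26, 29) = 1, exactly when 29 ∣ k.
The smallest positive such k is 29.

29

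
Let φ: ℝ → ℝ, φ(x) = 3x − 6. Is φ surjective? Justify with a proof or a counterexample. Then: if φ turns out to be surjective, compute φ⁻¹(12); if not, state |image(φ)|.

For any y ∈ ℝ, x = (y + 6)/3 satisfies φ(x) = y.
Therefore φ is surjective.
Since φ is surjective, we compute φ⁻¹(12) = (12 + 6)/3 = 6.

6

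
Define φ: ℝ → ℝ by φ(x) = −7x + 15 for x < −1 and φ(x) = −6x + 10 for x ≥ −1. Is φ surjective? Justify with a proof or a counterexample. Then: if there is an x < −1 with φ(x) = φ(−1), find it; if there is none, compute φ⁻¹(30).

Both pieces are strictly decreasing (slopes −7 and −6), so each is injective on its own interval.
The left piece maps (−∞, −1) onto (22, ∞); the right piece maps [−1, ∞) onto (−∞, 16].
The union (22, ∞) ∪ (−∞, 16] omits the interval between 22 and 16; in particular 22 has no preimage. So φ is not surjective.
Because the two images are disjoint, no x < −1 has φ(x) = φ(−1), so we compute φ⁻¹(30): 30 lies in (22, ∞), so solve −7x + 15 = 30: x = (30 − 15)/(−7) = −15/7.

-15/7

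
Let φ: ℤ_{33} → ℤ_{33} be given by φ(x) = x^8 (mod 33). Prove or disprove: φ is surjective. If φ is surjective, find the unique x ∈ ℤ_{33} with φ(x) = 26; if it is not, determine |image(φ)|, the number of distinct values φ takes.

φ(4): Repeated squaring mod 33: 4^1 ≡ 4, 4^2 ≡ 4² = 16, 4^4 ≡ 16² = 256 ≡ 25, 4^8 ≡ 25² = 625 ≡ 31. So 4^8 ≡ 31 (mod 33).
φ(7): Repeated squaring mod 33: 7^1 ≡ 7, 7^2 ≡ 7² = 49 ≡ 16, 7^4 ≡ 16² = 256 ≡ 25, 7^8 ≡ 25² = 625 ≡ 31. So 7^8 ≡ 31 (mod 33).
So φ(4) = φ(7) = 31 while 4 ≠ 7, hence φ is not injective.
A non-injective map from the 33-element set ℤ_{33} to itself takes at most 32 distinct values, so it cannot be surjective. So φ is not surjective.
Since φ is not surjective, we determine |image(φ)|. Computing x^8 mod 33 for each x (by repeated squaring, reducing mod 33 at every step), the values φ(0), φ(1), …, φ(32) are: 0, 1, 25, 27, 31, 4, 15, 31, 16, 3, 1, 22, 12, 25, 16, 9, 4, 4, 9, 16, 25, 12, 22, 1, 3, 16, 31, 15, 4, 31, 27, 25, 1.
The distinct values are {0, 1, 3, 4, 9, 12, 15, 16, 22, 25, 27, 31}; there are 12 of them.

12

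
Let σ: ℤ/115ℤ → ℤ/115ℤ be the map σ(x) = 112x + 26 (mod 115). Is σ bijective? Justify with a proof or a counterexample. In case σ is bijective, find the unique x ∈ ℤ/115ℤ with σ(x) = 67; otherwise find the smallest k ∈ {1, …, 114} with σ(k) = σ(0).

Suppose σ(u) = σ(v) in ℤ/115ℤ. Then 112u + 26 ≡ 112v + 26 (mod 115), hence 112(u − v) ≡ 0 (mod 115).
Since gcd(112, 115) = 1, 112 is invertible modulo 115, thus u − v ≡ 0 (mod 115), i.e. u = v.
We now compute 112⁻¹ mod 115 explicitly. Euclid's algorithm: 115 = 1·112 + 3, 112 = 37·3 + 1; back-substituting gives 1 = 38·112 − 37·115, so 112⁻¹ ≡ 38 (mod 115).
Then y ↦ 38(y − 26) is a two-sided inverse to σ, so every y ∈ ℤ/115ℤ has a preimage.
So σ is bijective.
Since σ is bijective, we find σ⁻¹(67): we need 112x ≡ 67 − 26 ≡ 41 (mod 115). Using 112⁻¹ = 38: x ≡ 38·41 = 1558 = 13·115 + 63, so x = 63.
Check: σ(63) = 112·63 + 26 = 7082 = 61·115 + 67 ≡ 67 (mod 115).

63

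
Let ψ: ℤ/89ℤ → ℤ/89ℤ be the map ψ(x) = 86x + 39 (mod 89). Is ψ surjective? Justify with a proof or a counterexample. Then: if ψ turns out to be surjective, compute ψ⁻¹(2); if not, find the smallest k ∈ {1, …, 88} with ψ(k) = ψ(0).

42

Since gcd(86, 89) = 1, 86 is invertible modulo 89. Euclid's algorithm: 89 = 1·86 + 3, 86 = 28·3 + 2, 3 = 1·2 + 1; back-substituting gives 1 = 59·86 − 57·89, so 86⁻¹ ≡ 59 (mod 89).
Then y ↦ 59(y − 39) is a two-sided inverse to ψ, so every y ∈ ℤ/89ℤ has a preimage.
So ψ is surjective.
Since ψ is surjective, we compute ψ⁻¹(2): solve 86x + 39 ≡ 2 (mod 89), i.e. 86x ≡ 52 (mod 89).
Multiplying by 86⁻¹ = 59 gives x ≡ 59·52 = 3068 = 34·89 + 42 ≡ 42 (mod 89).
Check: ψ(42) = 86·42 + 39 = 3651 = 41·89 + 2 ≡ 2 (mod 89).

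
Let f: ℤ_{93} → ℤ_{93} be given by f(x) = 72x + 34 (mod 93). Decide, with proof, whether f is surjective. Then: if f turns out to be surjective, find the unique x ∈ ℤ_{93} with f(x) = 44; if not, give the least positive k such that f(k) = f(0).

Recall that f is surjective if every y in the codomain equals f(x) for some x in the domain.
Since gcd(72, 93) = 3, we have 72x ≡ 0 (mod 3) for all x, so f(x) ≡ 1 (mod 3).
But 0 ≢ 1 (mod 3), so 0 ∈ ℤ_{93} has no preimage. Hence f is not surjective.
Since f is not surjective, we find the least positive k with f(k) = f(0): this means 72k ≡ 0 (mod 93), i.e. 93 ∣ 72k. Since gcd(72, 93) = 3, dividing through by 3 this holds exactly when 31 ∣ 24k, and as gcd(24, 31) = 1, exactly when 31 ∣ k.
The smallest positive such k is 31.

31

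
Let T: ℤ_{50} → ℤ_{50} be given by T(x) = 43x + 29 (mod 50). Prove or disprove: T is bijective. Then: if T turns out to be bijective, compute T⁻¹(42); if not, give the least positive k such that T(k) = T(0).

Recall that T is injective if T(x_1) = T(x_2) implies x_1 = x_2.
If T(x_1) = T(x_2), then 43x_1 ≡ 43x_2 (mod 50). Because gcd(43, 50) = 1, we may cancel 43 to get x_1 ≡ x_2 (mod 50).
We now compute 43⁻¹ mod 50 explicitly. Euclid's algorithm: 50 = 1·43 + 7, 43 = 6·7 + 1; back-substituting gives 1 = 7·43 − 6·50, so 43⁻¹ ≡ 7 (mod 50).
For any y ∈ ℤ_{50}, x = 7(y − 29) mod 50 satisfies T(x) = 43·7(y − 29) + 29 ≡ y (since 43·7 ≡ 1 mod 50). So every y has a preimage.
Hence T is bijective.
Since T is bijective, we compute T⁻¹(42): solve 43x + 29 ≡ 42 (mod 50), i.e. 43x ≡ 13 (mod 50).
Multiplying by 43⁻¹ = 7 gives x ≡ 7·13 = 91 = 1·50 + 41 ≡ 41 (mod 50).
Check: T(41) = 43·41 + 29 = 1792 = 35·50 + 42 ≡ 42 (mod 50).

41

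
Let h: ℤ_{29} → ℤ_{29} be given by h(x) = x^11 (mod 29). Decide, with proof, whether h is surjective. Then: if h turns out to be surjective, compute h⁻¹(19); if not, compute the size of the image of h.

18

Since 29 is prime, the nonzero elements of ℤ_{29} form a cyclic group of order 28.
As gcd(11, 28) = 1, raising to the 11th power is a bijection on this group: if x_1^11 ≡ x_2^11 then (x_1x_2^{−1})^11 = 1, and the only element of order dividing gcd(11, 28) = 1 is 1, so x_1 = x_2.
With h(0) = 0 this makes h injective on all of ℤ_{29}, hence bijective (finite equal-size domain and codomain). In particular h is surjective.
Since h is surjective, we find the preimage of 19. The inverse of x ↦ x^11 on (ℤ_{29})^× is x ↦ x^23, because 11·23 = 253 = 9·28 + 1 ≡ 1 (mod 28) and x^{28} = 1 for x ≠ 0 (Fermat). So h⁻¹(19) = 19^23 mod 29.
Repeated squaring mod 29: 19^1 ≡ 19, 19^2 ≡ 19² = 361 ≡ 13, 19^4 ≡ 13² = 169 ≡ 24, 19^8 ≡ 24² = 576 ≡ 25, 19^16 ≡ 25² = 625 ≡ 16. Since 23 = 16 + 4 + 2 + 1, 19^23 ≡ 16·24·13·19: 16·24 = 384 ≡ 7, then 7·13 = 91 ≡ 4, then 4·19 = 76 ≡ 18. So 19^23 ≡ 18 (mod 29).
Hence h⁻¹(19) = 18.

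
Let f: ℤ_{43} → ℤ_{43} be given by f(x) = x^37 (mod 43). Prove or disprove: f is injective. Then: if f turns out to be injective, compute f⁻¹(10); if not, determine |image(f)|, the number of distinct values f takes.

24

Since 43 is prime, the nonzero elements of ℤ_{43} form a cyclic group of order 42.
As gcd(37, 42) = 1, raising to the 37th power is a bijection on this group: if x_1^37 ≡ x_2^37 then (x_1x_2^{−1})^37 = 1, and the only element of order dividing gcd(37, 42) = 1 is 1, so x_1 = x_2.
With f(0) = 0 this makes f injective on all of ℤ_{43}, hence bijective (finite equal-size domain and codomain). In particular f is injective.
Since f is injective, we find the preimage of 10. The inverse of x ↦ x^37 on (ℤ_{43})^× is x ↦ x^25, because 37·25 = 925 = 22·42 + 1 ≡ 1 (mod 42) and x^{42} = 1 for x ≠ 0 (Fermat). So f⁻¹(10) = 10^25 mod 43.
Repeated squaring mod 43: 10^1 ≡ 10, 10^2 ≡ 10² = 100 ≡ 14, 10^4 ≡ 14² = 196 ≡ 24, 10^8 ≡ 24² = 576 ≡ 17, 10^16 ≡ 17² = 289 ≡ 31. Since 25 = 16 + 8 + 1, 10^25 ≡ 31·17·10: 31·17 = 527 ≡ 11, then 11·10 = 110 ≡ 24. So 10^25 ≡ 24 (mod 43).
Hence f⁻¹(10) = 24.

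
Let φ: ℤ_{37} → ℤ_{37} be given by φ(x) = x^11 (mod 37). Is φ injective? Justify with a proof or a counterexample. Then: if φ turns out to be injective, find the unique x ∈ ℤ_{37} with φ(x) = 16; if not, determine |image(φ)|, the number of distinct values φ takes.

Since 37 is prime, the nonzero elements of ℤ_{37} form a cyclic group of order 36.
As gcd(11, 36) = 1, raising to the 11th power is a bijection on this group: if u^11 ≡ v^11 then (uv^{−1})^11 = 1, and the only element of order dividing gcd(11, 36) = 1 is 1, so u = v.
With φ(0) = 0 this makes φ injective on all of ℤ_{37}, hence bijective (finite equal-size domain and codomain). In particular φ is injective.
Since φ is injective, we find the preimage of 16. The inverse of x ↦ x^11 on (ℤ_{37})^× is x ↦ x^23, because 11·23 = 253 = 7·36 + 1 ≡ 1 (mod 36) and x^{36} = 1 for x ≠ 0 (Fermat). So φ⁻¹(16) = 16^23 mod 37.
Repeated squaring mod 37: 16^1 ≡ 16, 16^2 ≡ 16² = 256 ≡ 34, 16^4 ≡ 34² = 1156 ≡ 9, 16^8 ≡ 9² = 81 ≡ 7, 16^16 ≡ 7² = 49 ≡ 12. Since 23 = 16 + 4 + 2 + 1, 16^23 ≡ 12·9·34·16: 12·9 = 108 ≡ 34, then 34·34 = 1156 ≡ 9, then 9·16 = 144 ≡ 33. So 16^23 ≡ 33 (mod 37).
Hence φ⁻¹(16) = 33.

33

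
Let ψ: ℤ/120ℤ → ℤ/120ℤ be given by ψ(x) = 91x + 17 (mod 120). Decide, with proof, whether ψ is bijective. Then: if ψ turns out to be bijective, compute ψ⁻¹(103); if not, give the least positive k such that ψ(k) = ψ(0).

Recall: ψ is injective when ψ(u) = ψ(v) forces u = v.
Suppose ψ(u) = ψ(v) in ℤ/120ℤ. Then 91u + 17 ≡ 91v + 17 (mod 120), thus 91(u − v) ≡ 0 (mod 120).
Since gcd(91, 120) = 1, 91 is invertible modulo 120, hence u − v ≡ 0 (mod 120), i.e. u = v.
We now compute 91⁻¹ mod 120 explicitly. Euclid's algorithm: 120 = 1·91 + 29, 91 = 3·29 + 4, 29 = 7·4 + 1; back-substituting gives 1 = 91·91 − 69·120, so 91⁻¹ ≡ 91 (mod 120).
For any y ∈ ℤ/120ℤ, x = 91(y − 17) mod 120 satisfies ψ(x) = 91·91(y − 17) + 17 ≡ y (since 91·91 ≡ 1 mod 120). So every y has a preimage.
Thus ψ is bijective.
Since ψ is bijective, we compute ψ⁻¹(103): solve 91x + 17 ≡ 103 (mod 120), i.e. 91x ≡ 86 (mod 120).
Multiplying by 91⁻¹ = 91 gives x ≡ 91·86 = 7826 = 65·120 + 26 ≡ 26 (mod 120).
Check: ψ(26) = 91·26 + 17 = 2383 = 19·120 + 103 ≡ 103 (mod 120).

26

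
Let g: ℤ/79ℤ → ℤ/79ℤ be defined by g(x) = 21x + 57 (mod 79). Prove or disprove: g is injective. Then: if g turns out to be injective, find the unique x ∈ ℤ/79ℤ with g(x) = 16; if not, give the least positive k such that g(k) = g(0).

If g(s) = g(t), then 21s ≡ 21t (mod 79). Because gcd(21, 79) = 1, we may cancel 21 to get s ≡ t (mod 79).
Therefore g is injective.
We now compute 21⁻¹ mod 79 explicitly. Euclid's algorithm: 79 = 3·21 + 16, 21 = 1·16 + 5, 16 = 3·5 + 1; back-substituting gives 1 = 64·21 − 17·79, so 21⁻¹ ≡ 64 (mod 79).
Since g is injective, we compute g⁻¹(16): solve 21x + 57 ≡ 16 (mod 79), i.e. 21x ≡ 38 (mod 79).
Multiplying by 21⁻¹ = 64 gives x ≡ 64·38 = 2432 = 30·79 + 62 ≡ 62 (mod 79).
Check: g(62) = 21·62 + 57 = 1359 = 17·79 + 16 ≡ 16 (mod 79).

62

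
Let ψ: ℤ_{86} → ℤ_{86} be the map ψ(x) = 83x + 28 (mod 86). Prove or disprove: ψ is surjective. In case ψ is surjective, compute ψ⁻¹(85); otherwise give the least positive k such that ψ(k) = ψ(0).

Recall: surjectivity means every element of the codomain has a preimage under ψ.
Since gcd(83, 86) = 1, 83 is invertible modulo 86. Euclid's algorithm: 86 = 1·83 + 3, 83 = 27·3 + 2, 3 = 1·2 + 1; back-substituting gives 1 = 57·83 − 55·86, so 83⁻¹ ≡ 57 (mod 86).
For any y ∈ ℤ_{86}, x = 57(y − 28) mod 86 satisfies ψ(x) = 83·57(y − 28) + 28 ≡ y (since 83·57 ≡ 1 mod 86). So every y has a preimage.
Thus ψ is surjective.
Since ψ is surjective, we compute ψ⁻¹(85): solve 83x + 28 ≡ 85 (mod 86), i.e. 83x ≡ 57 (mod 86).
Multiplying by 83⁻¹ = 57 gives x ≡ 57·57 = 3249 = 37·86 + 67 ≡ 67 (mod 86).
Check: ψ(67) = 83·67 + 28 = 5589 = 64·86 + 85 ≡ 85 (mod 86).

67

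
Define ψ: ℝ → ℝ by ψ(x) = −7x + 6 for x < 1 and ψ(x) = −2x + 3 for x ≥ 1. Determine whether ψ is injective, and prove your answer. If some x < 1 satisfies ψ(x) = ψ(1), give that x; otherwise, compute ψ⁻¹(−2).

Both pieces are strictly decreasing (slopes −7 and −2), so each is injective on its own interval.
The left piece maps (−∞, 1) onto (−1, ∞); the right piece maps [1, ∞) onto (−∞, 1].
These images overlap. In particular ψ(1) = 1 (right piece), and solving −7x + 6 = 1 on the left piece gives x = 5/7 < 1.
So ψ(5/7) = ψ(1) with 5/7 ≠ 1, and ψ is not injective. This x = 5/7 is the requested value below 1.

5/7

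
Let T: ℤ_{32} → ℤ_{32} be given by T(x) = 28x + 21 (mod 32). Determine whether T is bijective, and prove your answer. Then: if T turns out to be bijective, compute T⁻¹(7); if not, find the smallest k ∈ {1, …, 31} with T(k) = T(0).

We have gcd(28, 32) = 4 > 1. Taking x_1 = 0 and x_2 = 8: T(0) = 21 and T(8) = 28·8 + 21 = 245 ≡ 21 (mod 32).
So T(0) = T(8) while 0 ≠ 8, thus T is not injective, hence not bijective.
Since T is not bijective, we find the least positive k with T(k) = T(0): this means 28k ≡ 0 (mod 32), i.e. 32 ∣ 28k. Since gcd(28, 32) = 4, dividing through by 4 this holds exactly when 8 ∣ 7k, and as gcd(7, 8) = 1, exactly when 8 ∣ k.
The smallest positive such k is 8.

8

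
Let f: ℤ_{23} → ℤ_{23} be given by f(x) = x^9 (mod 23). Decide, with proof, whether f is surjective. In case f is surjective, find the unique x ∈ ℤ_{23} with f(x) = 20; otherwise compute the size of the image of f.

Since 23 is prime, the nonzero elements of ℤ_{23} form a cyclic group of order 22.
As gcd(9, 22) = 1, raising to the 9th power is a bijection on this group: if u^9 ≡ v^9 then (uv^{−1})^9 = 1, and the only element of order dividing gcd(9, 22) = 1 is 1, so u = v.
With f(0) = 0 this makes f injective on all of ℤ_{23}, hence bijective (finite equal-size domain and codomain). In particular f is surjective.
Since f is surjective, we find the preimage of 20. The inverse of x ↦ x^9 on (ℤ_{23})^× is x ↦ x^5, because 9·5 = 45 = 2·22 + 1 ≡ 1 (mod 22) and x^{22} = 1 for x ≠ 0 (Fermat). So f⁻¹(20) = 20^5 mod 23.
Repeated squaring mod 23: 20^1 ≡ 20, 20^2 ≡ 20² = 400 ≡ 9, 20^4 ≡ 9² = 81 ≡ 12. Since 5 = 4 + 1, 20^5 ≡ 12·20: 12·20 = 240 ≡ 10. So 20^5 ≡ 10 (mod 23).
Hence f⁻¹(20) = 10.

10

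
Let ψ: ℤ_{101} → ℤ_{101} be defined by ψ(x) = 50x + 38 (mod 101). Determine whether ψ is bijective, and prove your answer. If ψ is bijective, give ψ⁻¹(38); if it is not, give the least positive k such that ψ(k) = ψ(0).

0

Suppose ψ(s) = ψ(t) in ℤ_{101}. Then 50s + 38 ≡ 50t + 38 (mod 101), thus 50(s − t) ≡ 0 (mod 101).
Since gcd(50, 101) = 1, 50 is invertible modulo 101, therefore s − t ≡ 0 (mod 101), i.e. s = t.
We now compute 50⁻¹ mod 101 explicitly. Euclid's algorithm: 101 = 2·50 + 1; back-substituting gives 1 = 99·50 − 49·101, so 50⁻¹ ≡ 99 (mod 101).
For any y ∈ ℤ_{101}, x = 99(y − 38) mod 101 satisfies ψ(x) = 50·99(y − 38) + 38 ≡ y (since 50·99 ≡ 1 mod 101). So every y has a preimage.
Thus ψ is bijective.
Since ψ is bijective, we find ψ⁻¹(38): we need 50x ≡ 38 − 38 ≡ 0 (mod 101). Using 50⁻¹ = 99: x ≡ 99·0 = 0, so x = 0.
Check: ψ(0) = 50·0 + 38 = 38 ≡ 38 (mod 101).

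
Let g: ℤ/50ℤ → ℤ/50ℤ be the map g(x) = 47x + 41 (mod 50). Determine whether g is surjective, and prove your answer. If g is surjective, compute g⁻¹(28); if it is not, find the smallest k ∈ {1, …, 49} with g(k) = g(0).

21

Since gcd(47, 50) = 1, 47 is invertible modulo 50. Euclid's algorithm: 50 = 1·47 + 3, 47 = 15·3 + 2, 3 = 1·2 + 1; back-substituting gives 1 = 33·47 − 31·50, so 47⁻¹ ≡ 33 (mod 50).
Then y ↦ 33(y − 41) is a two-sided inverse to g, so every y ∈ ℤ/50ℤ has a preimage.
Thus g is surjective.
Since g is surjective, we find g⁻¹(28): we need 47x ≡ 28 − 41 ≡ 37 (mod 50). Using 47⁻¹ = 33: x ≡ 33·37 = 1221 = 24·50 + 21, so x = 21.
Check: g(21) = 47·21 + 41 = 1028 = 20·50 + 28 ≡ 28 (mod 50).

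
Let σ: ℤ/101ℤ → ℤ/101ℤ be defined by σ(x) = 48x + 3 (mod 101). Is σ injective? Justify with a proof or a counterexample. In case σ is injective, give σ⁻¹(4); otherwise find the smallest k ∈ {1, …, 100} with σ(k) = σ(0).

40

Recall that injectivity means: for all a, b in the domain, σ(a) = σ(b) implies a = b.
Suppose σ(a) = σ(b) in ℤ/101ℤ. Then 48a + 3 ≡ 48b + 3 (mod 101), thus 48(a − b) ≡ 0 (mod 101).
Since gcd(48, 101) = 1, 48 is invertible modulo 101, so a − b ≡ 0 (mod 101), i.e. a = b.
Thus σ is injective.
We now compute 48⁻¹ mod 101 explicitly. Euclid's algorithm: 101 = 2·48 + 5, 48 = 9·5 + 3, 5 = 1·3 + 2, 3 = 1·2 + 1; back-substituting gives 1 = 40·48 − 19·101, so 48⁻¹ ≡ 40 (mod 101).
Since σ is injective, we find σ⁻¹(4): we need 48x ≡ 4 − 3 ≡ 1 (mod 101). Using 48⁻¹ = 40: x ≡ 40·1 = 40, so x = 40.
Check: σ(40) = 48·40 + 3 = 1923 = 19·101 + 4 ≡ 4 (mod 101).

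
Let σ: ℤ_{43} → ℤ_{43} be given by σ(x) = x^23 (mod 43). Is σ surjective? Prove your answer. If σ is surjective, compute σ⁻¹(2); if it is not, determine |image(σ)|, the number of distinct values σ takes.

27

Since 43 is prime, the nonzero elements of ℤ_{43} form a cyclic group of order 42.
As gcd(23, 42) = 1, raising to the 23rd power is a bijection on this group: if s^23 ≡ t^23 then (st^{−1})^23 = 1, and the only element of order dividing gcd(23, 42) = 1 is 1, so s = t.
With σ(0) = 0 this makes σ injective on all of ℤ_{43}, hence bijective (finite equal-size domain and codomain). In particular σ is surjective.
Since σ is surjective, we find the preimage of 2. The inverse of x ↦ x^23 on (ℤ_{43})^× is x ↦ x^11, because 23·11 = 253 = 6·42 + 1 ≡ 1 (mod 42) and x^{42} = 1 for x ≠ 0 (Fermat). So σ⁻¹(2) = 2^11 mod 43.
Repeated squaring mod 43: 2^1 ≡ 2, 2^2 ≡ 2² = 4, 2^4 ≡ 4² = 16, 2^8 ≡ 16² = 256 ≡ 41. Since 11 = 8 + 2 + 1, 2^11 ≡ 41·4·2: 41·4 = 164 ≡ 35, then 35·2 = 70 ≡ 27. So 2^11 ≡ 27 (mod 43).
Hence σ⁻¹(2) = 27.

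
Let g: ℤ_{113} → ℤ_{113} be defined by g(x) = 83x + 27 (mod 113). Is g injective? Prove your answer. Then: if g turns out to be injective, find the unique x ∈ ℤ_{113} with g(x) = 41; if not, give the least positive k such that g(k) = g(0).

By definition, g is injective when g(u) = g(v) forces u = v.
If g(u) = g(v), then 83u ≡ 83v (mod 113). Because gcd(83, 113) = 1, we may cancel 83 to get u ≡ v (mod 113).
Therefore g is injective.
We now compute 83⁻¹ mod 113 explicitly. Euclid's algorithm: 113 = 1·83 + 30, 83 = 2·30 + 23, 30 = 1·23 + 7, 23 = 3·7 + 2, 7 = 3·2 + 1; back-substituting gives 1 = 64·83 − 47·113, so 83⁻¹ ≡ 64 (mod 113).
Since g is injective, we compute g⁻¹(41): solve 83x + 27 ≡ 41 (mod 113), i.e. 83x ≡ 14 (mod 113).
Multiplying by 83⁻¹ = 64 gives x ≡ 64·14 = 896 = 7·113 + 105 ≡ 105 (mod 113).
Check: g(105) = 83·105 + 27 = 8742 = 77·113 + 41 ≡ 41 (mod 113).

105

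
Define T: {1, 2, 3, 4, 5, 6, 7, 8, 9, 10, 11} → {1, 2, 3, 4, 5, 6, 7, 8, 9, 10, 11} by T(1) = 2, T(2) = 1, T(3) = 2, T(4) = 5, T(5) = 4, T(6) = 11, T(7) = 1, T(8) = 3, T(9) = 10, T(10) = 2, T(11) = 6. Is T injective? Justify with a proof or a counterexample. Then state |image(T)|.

T(1) = 2 = T(3) with 1 ≠ 3, so T is not injective.
The image of T is {1, 2, 3, 4, 5, 6, 10, 11}, which has 8 elements.

8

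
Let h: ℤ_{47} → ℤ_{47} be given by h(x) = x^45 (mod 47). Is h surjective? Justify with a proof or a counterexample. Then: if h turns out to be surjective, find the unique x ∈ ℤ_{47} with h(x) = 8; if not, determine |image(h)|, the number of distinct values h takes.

Since 47 is prime, the nonzero elements of ℤ_{47} form a cyclic group of order 46.
As gcd(45, 46) = 1, raising to the 45th power is a bijection on this group: if u^45 ≡ v^45 then (uv^{−1})^45 = 1, and the only element of order dividing gcd(45, 46) = 1 is 1, so u = v.
With h(0) = 0 this makes h injective on all of ℤ_{47}, hence bijective (finite equal-size domain and codomain). In particular h is surjective.
Since h is surjective, we find the preimage of 8. The inverse of x ↦ x^45 on (ℤ_{47})^× is x ↦ x^45, because 45·45 = 2025 = 44·46 + 1 ≡ 1 (mod 46) and x^{46} = 1 for x ≠ 0 (Fermat). So h⁻¹(8) = 8^45 mod 47.
Repeated squaring mod 47: 8^1 ≡ 8, 8^2 ≡ 8² = 64 ≡ 17, 8^4 ≡ 17² = 289 ≡ 7, 8^8 ≡ 7² = 49 ≡ 2, 8^16 ≡ 2² = 4, 8^32 ≡ 4² = 16. Since 45 = 32 + 8 + 4 + 1, 8^45 ≡ 16·2·7·8: 16·2 = 32, then 32·7 = 224 ≡ 36, then 36·8 = 288 ≡ 6. So 8^45 ≡ 6 (mod 47).
Hence h⁻¹(8) = 6.

6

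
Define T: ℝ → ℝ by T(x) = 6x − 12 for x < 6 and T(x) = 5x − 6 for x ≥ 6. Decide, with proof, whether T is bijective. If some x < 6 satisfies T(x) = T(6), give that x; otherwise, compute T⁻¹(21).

11/2

Both pieces are strictly increasing (slopes 6 and 5), so each is injective on its own interval.
The left piece maps (−∞, 6) onto (−∞, 24); the right piece maps [6, ∞) onto [24, ∞).
Since 24 = 24, the images partition ℝ: T is injective and surjective, hence bijective.
Because the two images are disjoint, no x < 6 has T(x) = T(6), so we compute T⁻¹(21): 21 lies in (−∞, 24), so solve 6x − 12 = 21: x = (21 + 12)/6 = 11/2.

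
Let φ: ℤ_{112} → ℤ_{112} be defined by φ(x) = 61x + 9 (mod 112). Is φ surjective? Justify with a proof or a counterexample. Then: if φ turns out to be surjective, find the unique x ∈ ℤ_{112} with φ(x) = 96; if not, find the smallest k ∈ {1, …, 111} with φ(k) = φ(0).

51

Since gcd(61, 112) = 1, 61 is invertible modulo 112. Euclid's algorithm: 112 = 1·61 + 51, 61 = 1·51 + 10, 51 = 5·10 + 1; back-substituting gives 1 = 101·61 − 55·112, so 61⁻¹ ≡ 101 (mod 112).
Then y ↦ 101(y − 9) is a two-sided inverse to φ, so every y ∈ ℤ_{112} has a preimage.
Thus φ is surjective.
Since φ is surjective, we compute φ⁻¹(96): solve 61x + 9 ≡ 96 (mod 112), i.e. 61x ≡ 87 (mod 112).
Multiplying by 61⁻¹ = 101 gives x ≡ 101·87 = 8787 = 78·112 + 51 ≡ 51 (mod 112).
Check: φ(51) = 61·51 + 9 = 3120 = 27·112 + 96 ≡ 96 (mod 112).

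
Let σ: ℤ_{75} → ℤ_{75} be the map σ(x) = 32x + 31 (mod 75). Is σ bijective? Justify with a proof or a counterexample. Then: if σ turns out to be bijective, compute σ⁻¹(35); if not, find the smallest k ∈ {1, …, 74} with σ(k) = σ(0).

Recall that injectivity means: for all a, b in the domain, σ(a) = σ(b) implies a = b.
Suppose σ(a) = σ(b) in ℤ_{75}. Then 32a + 31 ≡ 32b + 31 (mod 75), so 32(a − b) ≡ 0 (mod 75).
Since gcd(32, 75) = 1, 32 is invertible modulo 75, so a − b ≡ 0 (mod 75), i.e. a = b.
We now compute 32⁻¹ mod 75 explicitly. Euclid's algorithm: 75 = 2·32 + 11, 32 = 2·11 + 10, 11 = 1·10 + 1; back-substituting gives 1 = 68·32 − 29·75, so 32⁻¹ ≡ 68 (mod 75).
Then y ↦ 68(y − 31) is a two-sided inverse to σ, so every y ∈ ℤ_{75} has a preimage.
Hence σ is bijective.
Since σ is bijective, we find σ⁻¹(35): we need 32x ≡ 35 − 31 ≡ 4 (mod 75). Using 32⁻¹ = 68: x ≡ 68·4 = 272 = 3·75 + 47, so x = 47.
Check: σ(47) = 32·47 + 31 = 1535 = 20·75 + 35 ≡ 35 (mod 75).

47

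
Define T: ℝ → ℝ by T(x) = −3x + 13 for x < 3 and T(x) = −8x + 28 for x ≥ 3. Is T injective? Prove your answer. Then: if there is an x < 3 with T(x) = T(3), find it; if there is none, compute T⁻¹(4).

Both pieces are strictly decreasing (slopes −3 and −8), so each is injective on its own interval.
The left piece maps (−∞, 3) onto (4, ∞); the right piece maps [3, ∞) onto (−∞, 4].
These images are disjoint, so no value is attained by both pieces. So T is injective.
Because the two images are disjoint, no x < 3 has T(x) = T(3), so we compute T⁻¹(4): 4 lies in (−∞, 4], so solve −8x + 28 = 4: x = (4 − 28)/(−8) = 3.

3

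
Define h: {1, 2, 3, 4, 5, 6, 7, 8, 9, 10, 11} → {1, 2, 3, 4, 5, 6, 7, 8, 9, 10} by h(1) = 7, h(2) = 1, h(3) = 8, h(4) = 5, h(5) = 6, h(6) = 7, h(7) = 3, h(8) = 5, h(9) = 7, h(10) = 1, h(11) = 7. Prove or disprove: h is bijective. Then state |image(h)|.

h(1) = 7 = h(6) with 1 ≠ 6, so h is not injective, hence not bijective.
The image of h is {1, 3, 5, 6, 7, 8}, which has 6 elements.

6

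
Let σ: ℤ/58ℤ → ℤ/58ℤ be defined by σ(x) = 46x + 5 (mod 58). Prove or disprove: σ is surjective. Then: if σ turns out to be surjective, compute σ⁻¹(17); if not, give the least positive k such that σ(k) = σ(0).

29

Since gcd(46, 58) = 2, we have 46x ≡ 0 (mod 2) for all x, so σ(x) ≡ 1 (mod 2).
But 0 ≢ 1 (mod 2), so 0 ∈ ℤ/58ℤ has no preimage. So σ is not surjective.
Since σ is not surjective, we find the least positive k with σ(k) = σ(0): this means 46k ≡ 0 (mod 58), i.e. 58 ∣ 46k. Since gcd(46, 58) = 2, dividing through by 2 this holds exactly when 29 ∣ 23k, and as gcd(23, 29) = 1, exactly when 29 ∣ k.
The smallest positive such k is 29.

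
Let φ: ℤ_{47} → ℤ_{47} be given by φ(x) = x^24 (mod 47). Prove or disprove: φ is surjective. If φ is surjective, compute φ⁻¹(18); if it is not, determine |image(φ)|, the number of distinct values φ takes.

φ(23): Repeated squaring mod 47: 23^1 ≡ 23, 23^2 ≡ 23² = 529 ≡ 12, 23^4 ≡ 12² = 144 ≡ 3, 23^8 ≡ 3² = 9, 23^16 ≡ 9² = 81 ≡ 34. Since 24 = 16 + 8, 23^24 ≡ 34·9: 34·9 = 306 ≡ 24. So 23^24 ≡ 24 (mod 47).
φ(24): Repeated squaring mod 47: 24^1 ≡ 24, 24^2 ≡ 24² = 576 ≡ 12, 24^4 ≡ 12² = 144 ≡ 3, 24^8 ≡ 3² = 9, 24^16 ≡ 9² = 81 ≡ 34. Since 24 = 16 + 8, 24^24 ≡ 34·9: 34·9 = 306 ≡ 24. So 24^24 ≡ 24 (mod 47).
So φ(23) = φ(24) = 24 while 23 ≠ 24, hence φ is not injective.
A non-injective map from the 47-element set ℤ_{47} to itself takes at most 46 distinct values, so it cannot be surjective. Thus φ is not surjective.
Since φ is not surjective, we determine |image(φ)|. Computing x^24 mod 47 for each x (by repeated squaring, reducing mod 47 at every step), the values φ(0), φ(1), …, φ(46) are: 0, 1, 2, 3, 4, 42, 6, 7, 8, 9, 37, 36, 12, 34, 14, 32, 16, 17, 18, 28, 27, 21, 25, 24, 24, 25, 21, 27, 28, 18, 17, 16, 32, 14, 34, 12, 36, 37, 9, 8, 7, 6, 42, 4, 3, 2, 1.
The distinct values are {0, 1, 2, 3, 4, 6, 7, 8, 9, 12, 14, 16, 17, 18, 21, 24, 25, 27, 28, 32, 34, 36, 37, 42}; there are 24 of them.

24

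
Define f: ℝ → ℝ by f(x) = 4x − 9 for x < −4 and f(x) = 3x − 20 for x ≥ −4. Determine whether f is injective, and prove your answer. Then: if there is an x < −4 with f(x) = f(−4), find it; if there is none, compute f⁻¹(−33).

Both pieces are strictly increasing (slopes 4 and 3), so each is injective on its own interval.
The left piece maps (−∞, −4) onto (−∞, −25); the right piece maps [−4, ∞) onto [−32, ∞).
These images overlap. In particular f(−4) = −32 (right piece), and solving 4x − 9 = −32 on the left piece gives x = −23/4 < −4.
So f(−23/4) = f(−4) with −23/4 ≠ −4, and f is not injective. This x = −23/4 is the requested value below −4.

-23/4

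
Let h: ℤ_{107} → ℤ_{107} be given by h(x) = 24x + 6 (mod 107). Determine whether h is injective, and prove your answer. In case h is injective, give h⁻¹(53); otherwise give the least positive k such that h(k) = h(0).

Suppose h(x_1) = h(x_2) in ℤ_{107}. Then 24x_1 + 6 ≡ 24x_2 + 6 (mod 107), therefore 24(x_1 − x_2) ≡ 0 (mod 107).
Since gcd(24, 107) = 1, 24 is invertible modulo 107, therefore x_1 − x_2 ≡ 0 (mod 107), i.e. x_1 = x_2.
So h is injective.
We now compute 24⁻¹ mod 107 explicitly. Euclid's algorithm: 107 = 4·24 + 11, 24 = 2·11 + 2, 11 = 5·2 + 1; back-substituting gives 1 = 58·24 − 13·107, so 24⁻¹ ≡ 58 (mod 107).
Since h is injective, we compute h⁻¹(53): solve 24x + 6 ≡ 53 (mod 107), i.e. 24x ≡ 47 (mod 107).
Multiplying by 24⁻¹ = 58 gives x ≡ 58·47 = 2726 = 25·107 + 51 ≡ 51 (mod 107).
Check: h(51) = 24·51 + 6 = 1230 = 11·107 + 53 ≡ 53 (mod 107).

51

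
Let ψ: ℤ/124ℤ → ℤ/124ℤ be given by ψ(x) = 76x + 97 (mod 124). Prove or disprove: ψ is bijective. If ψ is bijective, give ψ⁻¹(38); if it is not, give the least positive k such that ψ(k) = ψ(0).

By definition, ψ is injective when ψ(s) = ψ(t) forces s = t.
We have gcd(76, 124) = 4 > 1. Taking s = 0 and t = 31: ψ(0) = 97 and ψ(31) = 76·31 + 97 = 2453 ≡ 97 (mod 124).
So ψ(0) = ψ(31) while 0 ≠ 31, therefore ψ is not injective, hence not bijective.
Since ψ is not bijective, we find the least positive k with ψ(k) = ψ(0): this means 76k ≡ 0 (mod 124), i.e. 124 ∣ 76k. Since gcd(76, 124) = 4, dividing through by 4 this holds exactly when 31 ∣ 19k, and as gcd(19, 31) = 1, exactly when 31 ∣ k.
The smallest positive such k is 31.

31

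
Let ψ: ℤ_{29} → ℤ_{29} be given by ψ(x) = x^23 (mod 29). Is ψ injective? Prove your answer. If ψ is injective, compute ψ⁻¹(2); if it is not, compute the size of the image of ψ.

Since 29 is prime, the nonzero elements of ℤ_{29} form a cyclic group of order 28.
As gcd(23, 28) = 1, raising to the 23rd power is a bijection on this group: if a^23 ≡ b^23 then (ab^{−1})^23 = 1, and the only element of order dividing gcd(23, 28) = 1 is 1, so a = b.
With ψ(0) = 0 this makes ψ injective on all of ℤ_{29}, hence bijective (finite equal-size domain and codomain). In particular ψ is injective.
Since ψ is injective, we find the preimage of 2. The inverse of x ↦ x^23 on (ℤ_{29})^× is x ↦ x^11, because 23·11 = 253 = 9·28 + 1 ≡ 1 (mod 28) and x^{28} = 1 for x ≠ 0 (Fermat). So ψ⁻¹(2) = 2^11 mod 29.
Repeated squaring mod 29: 2^1 ≡ 2, 2^2 ≡ 2² = 4, 2^4 ≡ 4² = 16, 2^8 ≡ 16² = 256 ≡ 24. Since 11 = 8 + 2 + 1, 2^11 ≡ 24·4·2: 24·4 = 96 ≡ 9, then 9·2 = 18. So 2^11 ≡ 18 (mod 29).
Hence ψ⁻¹(2) = 18.

18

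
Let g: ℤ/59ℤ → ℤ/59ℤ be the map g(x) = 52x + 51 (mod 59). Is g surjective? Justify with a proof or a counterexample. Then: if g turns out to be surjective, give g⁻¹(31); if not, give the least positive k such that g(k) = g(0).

Since gcd(52, 59) = 1, 52 is invertible modulo 59. Euclid's algorithm: 59 = 1·52 + 7, 52 = 7·7 + 3, 7 = 2·3 + 1; back-substituting gives 1 = 42·52 − 37·59, so 52⁻¹ ≡ 42 (mod 59).
Then y ↦ 42(y − 51) is a two-sided inverse to g, so every y ∈ ℤ/59ℤ has a preimage.
So g is surjective.
Since g is surjective, we compute g⁻¹(31): solve 52x + 51 ≡ 31 (mod 59), i.e. 52x ≡ 39 (mod 59).
Multiplying by 52⁻¹ = 42 gives x ≡ 42·39 = 1638 = 27·59 + 45 ≡ 45 (mod 59).
Check: g(45) = 52·45 + 51 = 2391 = 40·59 + 31 ≡ 31 (mod 59).

45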